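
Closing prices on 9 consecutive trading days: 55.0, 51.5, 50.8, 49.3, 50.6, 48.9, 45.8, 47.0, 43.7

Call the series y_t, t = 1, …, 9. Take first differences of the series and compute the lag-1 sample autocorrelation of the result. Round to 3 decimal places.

-0.447

First differences Δy: -3.5, -0.7, -1.5, 1.3, -1.7, -3.1, 1.2, -3.3
Mean of differences = -1.4125
Numerator Σ(Δy_t−Δȳ)(Δy_{t+1}−Δȳ) = -11.4214
Denominator Σ(Δy_t−Δȳ)² = 25.5488
r_1(Δy) = -11.4214 / 25.5488 = -0.447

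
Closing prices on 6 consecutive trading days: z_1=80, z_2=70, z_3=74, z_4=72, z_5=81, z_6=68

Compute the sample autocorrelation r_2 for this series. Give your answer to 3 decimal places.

0.144

Mean z̄ = (80 + 70 + 74 + 72 + 81 + 68)/6 = 74.1667
Deviations from mean: 5.8333, -4.1667, -0.1667, -2.1667, 6.8333, -6.1667
Σ(z_t−z̄)(z_{t+2}−z̄) = (-0.9722) + (9.0278) + (-1.1389) + (13.3611) = 20.2778
Denominator Σ(z_t−z̄)² = 140.8333
r_2 = 20.2778 / 140.8333 = 0.144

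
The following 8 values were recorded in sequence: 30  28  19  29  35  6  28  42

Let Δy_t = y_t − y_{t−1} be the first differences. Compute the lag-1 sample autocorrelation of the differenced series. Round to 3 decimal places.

First differences Δy: -2, -9, 10, 6, -29, 22, 14
Mean of differences = 1.7143
Numerator Σ(Δy_t−Δȳ)(Δy_{t+1}−Δȳ) = -518.9388
Denominator Σ(Δy_t−Δȳ)² = 1721.4286
r_1(Δy) = -518.9388 / 1721.4286 = -0.301

-0.301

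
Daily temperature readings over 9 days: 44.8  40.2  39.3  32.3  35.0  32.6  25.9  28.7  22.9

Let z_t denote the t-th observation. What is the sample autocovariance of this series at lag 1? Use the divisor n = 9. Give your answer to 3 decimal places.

22.075

Mean z̄ = (44.8 + 40.2 + 39.3 + 32.3 + 35.0 + 32.6 + 25.9 + 28.7 + 22.9)/9 = 33.5222
Σ_{t=1}^{8}(z_t−z̄)(z_{t+1}−z̄) = 198.6706
γ_1 = 198.6706 / 9 = 22.075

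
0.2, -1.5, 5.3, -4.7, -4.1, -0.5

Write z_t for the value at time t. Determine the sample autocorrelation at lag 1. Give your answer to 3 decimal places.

Mean z̄ = (0.2 − 1.5 + 5.3 − 4.7 − 4.1 − 0.5)/6 = -0.8833
Deviations from mean: 1.0833, -0.6167, 6.1833, -3.8167, -3.2167, 0.3833
Numerator Σ_{t=1}^{5}(z_t−z̄)(z_{t+1}−z̄) = -17.0369
Denominator Σ(z_t−z̄)² = 64.8483
r_1 = -17.0369 / 64.8483 = -0.263

-0.263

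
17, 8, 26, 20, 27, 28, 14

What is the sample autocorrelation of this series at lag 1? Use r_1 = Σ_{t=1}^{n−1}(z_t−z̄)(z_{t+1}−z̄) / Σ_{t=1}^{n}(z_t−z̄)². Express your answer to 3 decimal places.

Mean z̄ = (17 + 8 + 26 + 20 + 27 + 28 + 14)/7 = 20.0000
Deviations from mean: -3.0000, -12.0000, 6.0000, 0.0000, 7.0000, 8.0000, -6.0000
Numerator Σ_{t=1}^{6}(z_t−z̄)(z_{t+1}−z̄) = -28.0000
Denominator Σ(z_t−z̄)² = 338.0000
r_1 = -28.0000 / 338.0000 = -0.083

-0.083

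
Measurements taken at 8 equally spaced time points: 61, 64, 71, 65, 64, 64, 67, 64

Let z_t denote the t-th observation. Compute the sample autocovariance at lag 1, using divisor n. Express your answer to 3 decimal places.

Mean z̄ = (61 + 64 + 71 + 65 + 64 + 64 + 67 + 64)/8 = 65.0000
Σ_{t=1}^{7}(z_t−z̄)(z_{t+1}−z̄) = -5.0000
γ_1 = -5.0000 / 8 = -0.625

-0.625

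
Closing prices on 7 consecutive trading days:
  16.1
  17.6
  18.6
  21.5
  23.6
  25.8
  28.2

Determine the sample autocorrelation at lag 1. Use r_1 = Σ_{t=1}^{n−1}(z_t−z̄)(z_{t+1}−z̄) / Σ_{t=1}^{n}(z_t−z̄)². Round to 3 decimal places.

Mean z̄ = (16.1 + 17.6 + 18.6 + 21.5 + 23.6 + 25.8 + 28.2)/7 = 21.6286
Numerator Σ_{t=1}^{6}(z_t−z̄)(z_{t+1}−z̄) = 70.2449
Denominator Σ(z_t−z̄)² = 120.4543
r_1 = 70.2449 / 120.4543 = 0.583

0.583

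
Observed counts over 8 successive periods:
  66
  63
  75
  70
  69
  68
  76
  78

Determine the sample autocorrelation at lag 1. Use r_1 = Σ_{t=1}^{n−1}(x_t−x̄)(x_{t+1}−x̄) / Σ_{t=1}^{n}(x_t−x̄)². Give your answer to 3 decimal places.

Mean x̄ = (66 + 63 + 75 + 70 + 69 + 68 + 76 + 78)/8 = 70.6250
Σ(x_t−x̄)(x_{t+1}−x̄) = (35.2656) + (-33.3594) + (-2.7344) + (1.0156) + (4.2656) + (-14.1094) + (39.6406) = 29.9844
Denominator Σ(x_t−x̄)² = 191.8750
r_1 = 29.9844 / 191.8750 = 0.156

0.156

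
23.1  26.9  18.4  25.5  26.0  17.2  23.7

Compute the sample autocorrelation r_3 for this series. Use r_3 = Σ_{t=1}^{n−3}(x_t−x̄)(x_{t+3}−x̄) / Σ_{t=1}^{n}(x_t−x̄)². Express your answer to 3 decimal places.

Mean x̄ = (23.1 + 26.9 + 18.4 + 25.5 + 26.0 + 17.2 + 23.7)/7 = 22.9714
Numerator Σ_{t=1}^{4}(x_t−x̄)(x_{t+3}−x̄) = 40.4490
Denominator Σ(x_t−x̄)² = 85.7543
r_3 = 40.4490 / 85.7543 = 0.472

0.472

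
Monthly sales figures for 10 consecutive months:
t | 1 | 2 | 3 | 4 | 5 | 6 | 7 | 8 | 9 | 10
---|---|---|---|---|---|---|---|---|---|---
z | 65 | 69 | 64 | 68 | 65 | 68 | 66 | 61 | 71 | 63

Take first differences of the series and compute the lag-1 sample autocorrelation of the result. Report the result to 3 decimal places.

First differences Δz: 4, -5, 4, -3, 3, -2, -5, 10, -8
Mean of differences = -0.2222
Numerator Σ(Δz_t−Δz̄)(Δz_{t+1}−Δz̄) = -186.6049
Denominator Σ(Δz_t−Δz̄)² = 267.5556
r_1(Δz) = -186.6049 / 267.5556 = -0.697

-0.697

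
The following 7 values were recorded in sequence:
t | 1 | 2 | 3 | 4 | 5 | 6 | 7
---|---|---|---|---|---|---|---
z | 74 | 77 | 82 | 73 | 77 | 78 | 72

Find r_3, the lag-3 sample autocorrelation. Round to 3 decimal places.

0.443

Mean z̄ = (74 + 77 + 82 + 73 + 77 + 78 + 72)/7 = 76.1429
Deviations from mean: -2.1429, 0.8571, 5.8571, -3.1429, 0.8571, 1.8571, -4.1429
Numerator Σ_{t=1}^{4}(z_t−z̄)(z_{t+3}−z̄) = 31.3673
Denominator Σ(z_t−z̄)² = 70.8571
r_3 = 31.3673 / 70.8571 = 0.443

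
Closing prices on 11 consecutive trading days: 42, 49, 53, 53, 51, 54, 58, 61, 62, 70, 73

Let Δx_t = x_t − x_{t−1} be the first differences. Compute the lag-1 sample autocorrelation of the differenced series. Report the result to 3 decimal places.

First differences Δx: 7, 4, 0, -2, 3, 4, 3, 1, 8, 3
Mean of differences = 3.1000
Numerator Σ(Δx_t−Δx̄)(Δx_{t+1}−Δx̄) = 6.2900
Denominator Σ(Δx_t−Δx̄)² = 80.9000
r_1(Δx) = 6.2900 / 80.9000 = 0.078

0.078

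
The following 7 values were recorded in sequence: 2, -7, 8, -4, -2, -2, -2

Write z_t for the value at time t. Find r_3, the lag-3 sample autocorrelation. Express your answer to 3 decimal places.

Mean z̄ = (2 − 7 + 8 − 4 − 2 − 2 − 2)/7 = -1.0000
Deviations from mean: 3.0000, -6.0000, 9.0000, -3.0000, -1.0000, -1.0000, -1.0000
Numerator Σ_{t=1}^{4}(z_t−z̄)(z_{t+3}−z̄) = -9.0000
Denominator Σ(z_t−z̄)² = 138.0000
r_3 = -9.0000 / 138.0000 = -0.065

-0.065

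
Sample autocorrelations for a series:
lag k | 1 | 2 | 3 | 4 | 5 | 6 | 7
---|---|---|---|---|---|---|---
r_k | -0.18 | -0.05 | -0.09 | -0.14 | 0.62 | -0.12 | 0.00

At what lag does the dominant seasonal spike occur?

The largest autocorrelation is r_5 = 0.62; the remaining lags stay at or below 0.00.
The dominant spike at lag 5 indicates a seasonal period of 5.

5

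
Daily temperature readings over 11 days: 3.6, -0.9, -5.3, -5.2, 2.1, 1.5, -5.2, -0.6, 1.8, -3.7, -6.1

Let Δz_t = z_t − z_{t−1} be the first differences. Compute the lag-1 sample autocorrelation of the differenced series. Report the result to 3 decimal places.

First differences Δz: -4.5, -4.4, 0.1, 7.3, -0.6, -6.7, 4.6, 2.4, -5.5, -2.4
Mean of differences = -0.9700
Numerator Σ(Δz_t−Δz̄)(Δz_{t+1}−Δz̄) = -3.7069
Denominator Σ(Δz_t−Δz̄)² = 191.6810
r_1(Δz) = -3.7069 / 191.6810 = -0.019

-0.019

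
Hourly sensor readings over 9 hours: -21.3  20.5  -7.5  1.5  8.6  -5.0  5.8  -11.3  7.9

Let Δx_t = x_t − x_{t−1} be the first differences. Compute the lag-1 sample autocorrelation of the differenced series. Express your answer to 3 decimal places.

First differences Δx: 41.8, -28.0, 9.0, 7.1, -13.6, 10.8, -17.1, 19.2
Mean of differences = 3.6500
Numerator Σ(Δx_t−Δx̄)(Δx_{t+1}−Δx̄) = -2012.1925
Denominator Σ(Δx_t−Δx̄)² = 3518.7200
r_1(Δx) = -2012.1925 / 3518.7200 = -0.572

-0.572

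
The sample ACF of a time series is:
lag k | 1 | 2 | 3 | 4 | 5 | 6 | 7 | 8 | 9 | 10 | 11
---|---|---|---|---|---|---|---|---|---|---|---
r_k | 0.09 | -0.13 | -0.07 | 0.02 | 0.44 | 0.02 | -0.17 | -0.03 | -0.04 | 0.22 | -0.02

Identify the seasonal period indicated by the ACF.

5

The largest autocorrelation is r_5 = 0.44, with a weaker echo at lag 10 (0.22); the remaining lags stay at or below 0.09.
The dominant spike at lag 5 indicates a seasonal period of 5.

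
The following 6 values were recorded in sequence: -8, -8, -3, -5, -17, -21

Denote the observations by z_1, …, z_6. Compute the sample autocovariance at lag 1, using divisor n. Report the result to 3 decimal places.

16.204

Mean z̄ = (-8 − 8 − 3 − 5 − 17 − 21)/6 = -10.3333
Deviations: 2.3333, 2.3333, 7.3333, 5.3333, -6.6667, -10.6667
Σ_{t=1}^{5}(z_t−z̄)(z_{t+1}−z̄) = 97.2222
γ_1 = 97.2222 / 6 = 16.204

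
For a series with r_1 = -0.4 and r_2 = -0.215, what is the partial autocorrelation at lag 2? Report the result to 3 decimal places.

-0.446

φ_{22} = (r_2 − r_1²) / (1 − r_1²)
r_1² = (-0.4)² = 0.16
Numerator = -0.215 − 0.1600 = -0.3750; denominator = 1 − 0.1600 = 0.8400
φ_{22} = -0.3750 / 0.8400 = -0.446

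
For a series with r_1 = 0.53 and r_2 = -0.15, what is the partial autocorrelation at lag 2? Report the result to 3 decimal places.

-0.599

φ_{22} = (r_2 − r_1²) / (1 − r_1²)
r_1² = (0.53)² = 0.2809
Numerator = -0.15 − 0.2809 = -0.4309; denominator = 1 − 0.2809 = 0.7191
φ_{22} = -0.4309 / 0.7191 = -0.599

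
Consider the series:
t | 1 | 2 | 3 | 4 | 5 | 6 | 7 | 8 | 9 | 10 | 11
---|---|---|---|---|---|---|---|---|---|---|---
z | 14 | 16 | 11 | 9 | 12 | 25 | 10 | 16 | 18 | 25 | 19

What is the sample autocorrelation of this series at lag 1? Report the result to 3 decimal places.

Mean z̄ = (14 + 16 + 11 + 9 + 12 + 25 + 10 + 16 + 18 + 25 + 19)/11 = 15.9091
Numerator Σ_{t=1}^{10}(z_t−z̄)(z_{t+1}−z̄) = 17.8099
Denominator Σ(z_t−z̄)² = 304.9091
r_1 = 17.8099 / 304.9091 = 0.058

0.058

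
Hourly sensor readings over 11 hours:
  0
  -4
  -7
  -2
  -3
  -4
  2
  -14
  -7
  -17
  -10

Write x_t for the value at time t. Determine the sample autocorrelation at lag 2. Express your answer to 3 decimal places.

Mean x̄ = (0 − 4 − 7 − 2 − 3 − 4 + 2 − 14 − 7 − 17 − 10)/11 = -6.0000
Numerator Σ_{t=1}^{9}(x_t−x̄)(x_{t+2}−x̄) = 99.0000
Denominator Σ(x_t−x̄)² = 336.0000
r_2 = 99.0000 / 336.0000 = 0.295

0.295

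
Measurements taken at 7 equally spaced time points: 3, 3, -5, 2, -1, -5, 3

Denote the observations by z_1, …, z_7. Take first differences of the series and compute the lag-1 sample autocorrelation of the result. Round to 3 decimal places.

-0.480

First differences Δz: 0, -8, 7, -3, -4, 8
Mean of differences = 0.0000
Numerator Σ(Δz_t−Δz̄)(Δz_{t+1}−Δz̄) = -97.0000
Denominator Σ(Δz_t−Δz̄)² = 202.0000
r_1(Δz) = -97.0000 / 202.0000 = -0.480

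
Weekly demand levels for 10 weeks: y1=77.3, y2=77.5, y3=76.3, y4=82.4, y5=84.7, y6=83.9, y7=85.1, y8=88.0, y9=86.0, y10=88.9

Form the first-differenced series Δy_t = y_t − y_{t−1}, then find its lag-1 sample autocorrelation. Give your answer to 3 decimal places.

First differences Δy: 0.2, -1.2, 6.1, 2.3, -0.8, 1.2, 2.9, -2.0, 2.9
Mean of differences = 1.2889
Numerator Σ(Δy_t−Δȳ)(Δy_{t+1}−Δȳ) = -17.0668
Denominator Σ(Δy_t−Δȳ)² = 51.9289
r_1(Δy) = -17.0668 / 51.9289 = -0.329

-0.329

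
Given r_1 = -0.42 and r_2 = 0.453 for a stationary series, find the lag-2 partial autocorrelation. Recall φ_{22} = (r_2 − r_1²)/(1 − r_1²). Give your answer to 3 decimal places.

φ_{22} = (r_2 − r_1²) / (1 − r_1²)
r_1² = (-0.42)² = 0.1764
Numerator = 0.453 − 0.1764 = 0.2766; denominator = 1 − 0.1764 = 0.8236
φ_{22} = 0.2766 / 0.8236 = 0.336

0.336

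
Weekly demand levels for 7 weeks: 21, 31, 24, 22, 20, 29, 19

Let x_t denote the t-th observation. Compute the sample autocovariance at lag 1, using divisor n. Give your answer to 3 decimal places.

Mean x̄ = (21 + 31 + 24 + 22 + 20 + 29 + 19)/7 = 23.7143
Deviations: -2.7143, 7.2857, 0.2857, -1.7143, -3.7143, 5.2857, -4.7143
Σ_{t=1}^{6}(x_t−x̄)(x_{t+1}−x̄) = -56.3673
γ_1 = -56.3673 / 7 = -8.052

-8.052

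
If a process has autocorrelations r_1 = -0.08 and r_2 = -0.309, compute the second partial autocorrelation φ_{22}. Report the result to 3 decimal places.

φ_{22} = (r_2 − r_1²) / (1 − r_1²)
r_1² = (-0.08)² = 0.0064
Numerator = -0.309 − 0.0064 = -0.3154; denominator = 1 − 0.0064 = 0.9936
φ_{22} = -0.3154 / 0.9936 = -0.317

-0.317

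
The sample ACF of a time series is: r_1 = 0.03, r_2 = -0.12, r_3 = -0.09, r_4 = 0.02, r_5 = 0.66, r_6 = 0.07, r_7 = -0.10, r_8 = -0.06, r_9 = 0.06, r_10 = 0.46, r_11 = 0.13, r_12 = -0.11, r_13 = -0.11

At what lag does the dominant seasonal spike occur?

The largest autocorrelation is r_5 = 0.66, with a weaker echo at lag 10 (0.46); the remaining lags stay at or below 0.13.
The dominant spike at lag 5 indicates a seasonal period of 5.

5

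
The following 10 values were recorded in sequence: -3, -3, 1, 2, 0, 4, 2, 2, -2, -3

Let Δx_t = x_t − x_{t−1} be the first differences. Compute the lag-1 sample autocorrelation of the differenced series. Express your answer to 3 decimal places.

-0.172

First differences Δx: 0, 4, 1, -2, 4, -2, 0, -4, -1
Mean of differences = 0.0000
Numerator Σ(Δx_t−Δx̄)(Δx_{t+1}−Δx̄) = -10.0000
Denominator Σ(Δx_t−Δx̄)² = 58.0000
r_1(Δx) = -10.0000 / 58.0000 = -0.172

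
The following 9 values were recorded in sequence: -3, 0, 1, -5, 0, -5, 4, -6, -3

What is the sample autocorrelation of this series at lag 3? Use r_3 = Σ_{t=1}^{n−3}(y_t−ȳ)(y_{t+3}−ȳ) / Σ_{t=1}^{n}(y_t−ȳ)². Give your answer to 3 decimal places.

-0.277

Mean ȳ = (-3 + 0 + 1 − 5 + 0 − 5 + 4 − 6 − 3)/9 = -1.8889
Σ(y_t−ȳ)(y_{t+3}−ȳ) = (3.4568) + (3.5679) + (-8.9877) + (-18.3210) + (-7.7654) + (3.4568) = -24.5926
Denominator Σ(y_t−ȳ)² = 88.8889
r_3 = -24.5926 / 88.8889 = -0.277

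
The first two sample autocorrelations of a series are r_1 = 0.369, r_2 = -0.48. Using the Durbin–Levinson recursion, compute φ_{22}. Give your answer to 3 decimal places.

φ_{22} = (r_2 − r_1²) / (1 − r_1²)
r_1² = (0.369)² = 0.136161
Numerator = -0.48 − 0.1362 = -0.6162; denominator = 1 − 0.1362 = 0.8638
φ_{22} = -0.6162 / 0.8638 = -0.713

-0.713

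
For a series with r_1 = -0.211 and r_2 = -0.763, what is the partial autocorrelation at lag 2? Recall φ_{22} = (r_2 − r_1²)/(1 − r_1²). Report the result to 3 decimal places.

-0.845

φ_{22} = (r_2 − r_1²) / (1 − r_1²)
r_1² = (-0.211)² = 0.044521
Numerator = -0.763 − 0.0445 = -0.8075; denominator = 1 − 0.0445 = 0.9555
φ_{22} = -0.8075 / 0.9555 = -0.845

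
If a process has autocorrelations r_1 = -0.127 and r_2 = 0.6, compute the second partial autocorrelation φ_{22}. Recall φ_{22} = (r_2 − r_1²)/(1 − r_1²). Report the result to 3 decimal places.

0.593

φ_{22} = (r_2 − r_1²) / (1 − r_1²)
r_1² = (-0.127)² = 0.016129
Numerator = 0.6 − 0.0161 = 0.5839; denominator = 1 − 0.0161 = 0.9839
φ_{22} = 0.5839 / 0.9839 = 0.593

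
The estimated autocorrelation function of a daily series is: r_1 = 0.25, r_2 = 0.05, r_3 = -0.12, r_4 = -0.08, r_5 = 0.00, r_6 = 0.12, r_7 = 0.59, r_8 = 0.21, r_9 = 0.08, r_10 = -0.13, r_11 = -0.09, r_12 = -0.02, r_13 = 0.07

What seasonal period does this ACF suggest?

7

The largest autocorrelation is r_7 = 0.59; the remaining lags stay at or below 0.25. The elevated value at lag 1 (0.25), dropping to 0.05 at lag 2, reflects decaying short-term dependence rather than seasonality.
The dominant spike at lag 7 indicates a seasonal period of 7.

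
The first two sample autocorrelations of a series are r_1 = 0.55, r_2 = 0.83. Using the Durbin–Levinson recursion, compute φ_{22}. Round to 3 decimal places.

0.756

φ_{22} = (r_2 − r_1²) / (1 − r_1²)
r_1² = (0.55)² = 0.3025
Numerator = 0.83 − 0.3025 = 0.5275; denominator = 1 − 0.3025 = 0.6975
φ_{22} = 0.5275 / 0.6975 = 0.756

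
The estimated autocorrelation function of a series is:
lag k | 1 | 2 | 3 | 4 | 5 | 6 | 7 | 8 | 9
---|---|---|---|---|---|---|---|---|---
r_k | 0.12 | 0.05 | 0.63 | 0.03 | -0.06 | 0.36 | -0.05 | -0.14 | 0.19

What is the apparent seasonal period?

3

The largest autocorrelation is r_3 = 0.63, with weaker echoes at lags 6 (0.36) and 9 (0.19); the remaining lags stay at or below 0.12.
The dominant spike at lag 3 indicates a seasonal period of 3.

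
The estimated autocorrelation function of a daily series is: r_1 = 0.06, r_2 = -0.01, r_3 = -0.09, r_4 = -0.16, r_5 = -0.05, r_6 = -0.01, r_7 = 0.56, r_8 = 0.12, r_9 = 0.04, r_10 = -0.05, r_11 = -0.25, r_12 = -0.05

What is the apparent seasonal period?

7

The largest autocorrelation is r_7 = 0.56; the remaining lags stay at or below 0.12.
The dominant spike at lag 7 indicates a seasonal period of 7.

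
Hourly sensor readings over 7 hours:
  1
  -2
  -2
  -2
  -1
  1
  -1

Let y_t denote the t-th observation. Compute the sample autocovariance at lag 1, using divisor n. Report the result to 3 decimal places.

0.017

Mean ȳ = (1 − 2 − 2 − 2 − 1 + 1 − 1)/7 = -0.8571
Deviations: 1.8571, -1.1429, -1.1429, -1.1429, -0.1429, 1.8571, -0.1429
Σ_{t=1}^{6}(y_t−ȳ)(y_{t+1}−ȳ) = 0.1224
γ_1 = 0.1224 / 7 = 0.017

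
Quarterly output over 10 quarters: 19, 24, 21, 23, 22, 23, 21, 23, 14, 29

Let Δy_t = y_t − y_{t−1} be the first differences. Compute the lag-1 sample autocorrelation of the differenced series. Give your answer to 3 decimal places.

-0.505

First differences Δy: 5, -3, 2, -1, 1, -2, 2, -9, 15
Mean of differences = 1.1111
Numerator Σ(Δy_t−Δȳ)(Δy_{t+1}−Δȳ) = -173.1235
Denominator Σ(Δy_t−Δȳ)² = 342.8889
r_1(Δy) = -173.1235 / 342.8889 = -0.505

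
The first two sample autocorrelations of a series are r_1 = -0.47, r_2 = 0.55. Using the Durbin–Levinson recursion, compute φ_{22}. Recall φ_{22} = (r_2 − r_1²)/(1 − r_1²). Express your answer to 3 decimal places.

0.422

φ_{22} = (r_2 − r_1²) / (1 − r_1²)
r_1² = (-0.47)² = 0.2209
Numerator = 0.55 − 0.2209 = 0.3291; denominator = 1 − 0.2209 = 0.7791
φ_{22} = 0.3291 / 0.7791 = 0.422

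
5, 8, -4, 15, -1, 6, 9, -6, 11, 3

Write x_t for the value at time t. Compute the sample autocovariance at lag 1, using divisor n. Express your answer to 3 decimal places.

Mean x̄ = (5 + 8 − 4 + 15 − 1 + 6 + 9 − 6 + 11 + 3)/10 = 4.6000
Σ_{t=1}^{9}(x_t−x̄)(x_{t+1}−x̄) = -301.9600
γ_1 = -301.9600 / 10 = -30.196

-30.196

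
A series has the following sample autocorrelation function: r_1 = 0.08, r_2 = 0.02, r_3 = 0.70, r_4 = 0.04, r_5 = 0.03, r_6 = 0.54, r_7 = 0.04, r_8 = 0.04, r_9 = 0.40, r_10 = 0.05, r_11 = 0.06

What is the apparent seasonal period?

3

The largest autocorrelation is r_3 = 0.70, with weaker echoes at lags 6 (0.54) and 9 (0.40); the remaining lags stay at or below 0.08.
The dominant spike at lag 3 indicates a seasonal period of 3.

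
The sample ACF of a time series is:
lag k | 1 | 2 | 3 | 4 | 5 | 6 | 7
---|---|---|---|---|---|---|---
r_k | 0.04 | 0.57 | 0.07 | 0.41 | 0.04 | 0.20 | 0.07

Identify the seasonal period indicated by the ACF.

2

The largest autocorrelation is r_2 = 0.57, with weaker echoes at lags 4 (0.41) and 6 (0.20); the remaining lags stay at or below 0.07.
The dominant spike at lag 2 indicates a seasonal period of 2.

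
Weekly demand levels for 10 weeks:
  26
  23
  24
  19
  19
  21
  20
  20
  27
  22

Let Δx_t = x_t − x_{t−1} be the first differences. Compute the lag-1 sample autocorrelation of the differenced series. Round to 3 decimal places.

First differences Δx: -3, 1, -5, 0, 2, -1, 0, 7, -5
Mean of differences = -0.4444
Numerator Σ(Δx_t−Δx̄)(Δx_{t+1}−Δx̄) = -43.4198
Denominator Σ(Δx_t−Δx̄)² = 112.2222
r_1(Δx) = -43.4198 / 112.2222 = -0.387

-0.387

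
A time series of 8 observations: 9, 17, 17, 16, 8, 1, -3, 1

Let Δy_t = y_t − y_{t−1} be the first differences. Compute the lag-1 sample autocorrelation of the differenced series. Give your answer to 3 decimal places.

0.258

First differences Δy: 8, 0, -1, -8, -7, -4, 4
Mean of differences = -1.1429
Numerator Σ(Δy_t−Δȳ)(Δy_{t+1}−Δȳ) = 51.8367
Denominator Σ(Δy_t−Δȳ)² = 200.8571
r_1(Δy) = 51.8367 / 200.8571 = 0.258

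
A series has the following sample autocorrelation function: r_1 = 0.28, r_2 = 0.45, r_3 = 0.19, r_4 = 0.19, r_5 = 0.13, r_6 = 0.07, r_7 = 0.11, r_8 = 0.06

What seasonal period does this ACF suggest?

2

The largest autocorrelation is r_2 = 0.45; the remaining lags stay at or below 0.28.
The dominant spike at lag 2 indicates a seasonal period of 2.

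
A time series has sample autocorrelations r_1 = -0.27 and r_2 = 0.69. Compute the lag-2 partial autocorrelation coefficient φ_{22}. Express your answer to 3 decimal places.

0.666

φ_{22} = (r_2 − r_1²) / (1 − r_1²)
r_1² = (-0.27)² = 0.0729
Numerator = 0.69 − 0.0729 = 0.6171; denominator = 1 − 0.0729 = 0.9271
φ_{22} = 0.6171 / 0.9271 = 0.666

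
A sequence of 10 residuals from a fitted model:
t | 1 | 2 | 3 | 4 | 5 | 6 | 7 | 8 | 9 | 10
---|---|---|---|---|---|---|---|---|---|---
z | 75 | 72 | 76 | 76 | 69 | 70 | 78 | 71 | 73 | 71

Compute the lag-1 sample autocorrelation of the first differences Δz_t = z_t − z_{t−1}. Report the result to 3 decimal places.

First differences Δz: -3, 4, 0, -7, 1, 8, -7, 2, -2
Mean of differences = -0.4444
Numerator Σ(Δz_t−Δz̄)(Δz_{t+1}−Δz̄) = -84.7531
Denominator Σ(Δz_t−Δz̄)² = 194.2222
r_1(Δz) = -84.7531 / 194.2222 = -0.436

-0.436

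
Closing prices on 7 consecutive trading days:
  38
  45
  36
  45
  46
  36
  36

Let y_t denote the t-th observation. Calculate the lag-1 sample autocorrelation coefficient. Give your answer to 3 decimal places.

-0.221

Mean ȳ = (38 + 45 + 36 + 45 + 46 + 36 + 36)/7 = 40.2857
Deviations from mean: -2.2857, 4.7143, -4.2857, 4.7143, 5.7143, -4.2857, -4.2857
Σ(y_t−ȳ)(y_{t+1}−ȳ) = (-10.7755) + (-20.2041) + (-20.2041) + (26.9388) + (-24.4898) + (18.3673) = -30.3673
Denominator Σ(y_t−ȳ)² = 137.4286
r_1 = -30.3673 / 137.4286 = -0.221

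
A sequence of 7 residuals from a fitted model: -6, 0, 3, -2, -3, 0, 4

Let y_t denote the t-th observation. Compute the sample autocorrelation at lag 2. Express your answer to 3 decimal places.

Mean ȳ = (-6 + 0 + 3 − 2 − 3 + 0 + 4)/7 = -0.5714
Numerator Σ_{t=1}^{5}(y_t−ȳ)(y_{t+2}−ȳ) = -40.7959
Denominator Σ(y_t−ȳ)² = 71.7143
r_2 = -40.7959 / 71.7143 = -0.569

-0.569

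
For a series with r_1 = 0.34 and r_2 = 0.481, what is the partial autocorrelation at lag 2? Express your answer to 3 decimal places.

φ_{22} = (r_2 − r_1²) / (1 − r_1²)
r_1² = (0.34)² = 0.1156
Numerator = 0.481 − 0.1156 = 0.3654; denominator = 1 − 0.1156 = 0.8844
φ_{22} = 0.3654 / 0.8844 = 0.413

0.413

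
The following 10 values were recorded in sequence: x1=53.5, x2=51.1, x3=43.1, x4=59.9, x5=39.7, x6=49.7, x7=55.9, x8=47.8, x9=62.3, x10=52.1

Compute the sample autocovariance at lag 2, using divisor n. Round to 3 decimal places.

6.401

Mean x̄ = (53.5 + 51.1 + 43.1 + 59.9 + 39.7 + 49.7 + 55.9 + 47.8 + 62.3 + 52.1)/10 = 51.5100
Σ_{t=1}^{8}(x_t−x̄)(x_{t+2}−x̄) = 64.0088
γ_2 = 64.0088 / 10 = 6.401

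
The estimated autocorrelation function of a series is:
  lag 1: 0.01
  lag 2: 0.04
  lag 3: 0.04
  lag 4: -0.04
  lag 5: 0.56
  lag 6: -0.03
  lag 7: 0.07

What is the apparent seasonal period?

5

The largest autocorrelation is r_5 = 0.56; the remaining lags stay at or below 0.07.
The dominant spike at lag 5 indicates a seasonal period of 5.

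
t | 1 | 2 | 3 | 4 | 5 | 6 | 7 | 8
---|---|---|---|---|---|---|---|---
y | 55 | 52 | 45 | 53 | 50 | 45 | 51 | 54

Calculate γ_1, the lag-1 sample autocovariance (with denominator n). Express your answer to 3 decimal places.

Mean ȳ = (55 + 52 + 45 + 53 + 50 + 45 + 51 + 54)/8 = 50.6250
Deviations: 4.3750, 1.3750, -5.6250, 2.3750, -0.6250, -5.6250, 0.3750, 3.3750
Σ_{t=1}^{7}(y_t−ȳ)(y_{t+1}−ȳ) = -13.8906
γ_1 = -13.8906 / 8 = -1.736

-1.736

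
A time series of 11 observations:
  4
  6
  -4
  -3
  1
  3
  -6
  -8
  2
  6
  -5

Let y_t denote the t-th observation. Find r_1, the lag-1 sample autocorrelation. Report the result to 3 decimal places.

Mean ȳ = (4 + 6 − 4 − 3 + 1 + 3 − 6 − 8 + 2 + 6 − 5)/11 = -0.3636
Numerator Σ_{t=1}^{10}(y_t−ȳ)(y_{t+1}−ȳ) = 6.7769
Denominator Σ(y_t−ȳ)² = 250.5455
r_1 = 6.7769 / 250.5455 = 0.027

0.027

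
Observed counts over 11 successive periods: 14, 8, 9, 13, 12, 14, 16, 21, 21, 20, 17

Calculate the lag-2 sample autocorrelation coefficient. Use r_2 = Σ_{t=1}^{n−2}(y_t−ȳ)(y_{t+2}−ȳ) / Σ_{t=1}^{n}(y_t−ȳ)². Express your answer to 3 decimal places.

0.391

Mean ȳ = (14 + 8 + 9 + 13 + 12 + 14 + 16 + 21 + 21 + 20 + 17)/11 = 15.0000
Numerator Σ_{t=1}^{9}(y_t−ȳ)(y_{t+2}−ȳ) = 79.0000
Denominator Σ(y_t−ȳ)² = 202.0000
r_2 = 79.0000 / 202.0000 = 0.391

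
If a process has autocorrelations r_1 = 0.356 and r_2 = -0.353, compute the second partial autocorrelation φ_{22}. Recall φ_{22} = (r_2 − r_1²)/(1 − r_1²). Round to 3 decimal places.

φ_{22} = (r_2 − r_1²) / (1 − r_1²)
r_1² = (0.356)² = 0.126736
Numerator = -0.353 − 0.1267 = -0.4797; denominator = 1 − 0.1267 = 0.8733
φ_{22} = -0.4797 / 0.8733 = -0.549

-0.549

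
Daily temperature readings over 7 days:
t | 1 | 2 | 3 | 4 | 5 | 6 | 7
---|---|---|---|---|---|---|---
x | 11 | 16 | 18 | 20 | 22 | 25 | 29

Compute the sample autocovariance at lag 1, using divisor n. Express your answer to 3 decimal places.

14.120

Mean x̄ = (11 + 16 + 18 + 20 + 22 + 25 + 29)/7 = 20.1429
Deviations: -9.1429, -4.1429, -2.1429, -0.1429, 1.8571, 4.8571, 8.8571
Σ_{t=1}^{6}(x_t−x̄)(x_{t+1}−x̄) = 98.8367
γ_1 = 98.8367 / 7 = 14.120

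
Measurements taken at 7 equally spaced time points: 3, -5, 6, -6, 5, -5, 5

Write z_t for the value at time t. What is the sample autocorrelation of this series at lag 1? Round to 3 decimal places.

-0.885

Mean z̄ = (3 − 5 + 6 − 6 + 5 − 5 + 5)/7 = 0.4286
Deviations from mean: 2.5714, -5.4286, 5.5714, -6.4286, 4.5714, -5.4286, 4.5714
Σ(z_t−z̄)(z_{t+1}−z̄) = (-13.9592) + (-30.2449) + (-35.8163) + (-29.3878) + (-24.8163) + (-24.8163) = -159.0408
Denominator Σ(z_t−z̄)² = 179.7143
r_1 = -159.0408 / 179.7143 = -0.885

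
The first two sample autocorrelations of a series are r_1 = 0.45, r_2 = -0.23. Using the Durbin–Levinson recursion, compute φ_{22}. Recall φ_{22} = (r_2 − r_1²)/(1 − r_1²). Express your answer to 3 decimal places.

-0.542

φ_{22} = (r_2 − r_1²) / (1 − r_1²)
r_1² = (0.45)² = 0.2025
Numerator = -0.23 − 0.2025 = -0.4325; denominator = 1 − 0.2025 = 0.7975
φ_{22} = -0.4325 / 0.7975 = -0.542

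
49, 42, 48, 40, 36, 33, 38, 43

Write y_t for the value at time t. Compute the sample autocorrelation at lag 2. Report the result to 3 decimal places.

Mean ȳ = (49 + 42 + 48 + 40 + 36 + 33 + 38 + 43)/8 = 41.1250
Deviations from mean: 7.8750, 0.8750, 6.8750, -1.1250, -5.1250, -8.1250, -3.1250, 1.8750
Numerator Σ_{t=1}^{6}(y_t−ȳ)(y_{t+2}−ȳ) = 27.8438
Denominator Σ(y_t−ȳ)² = 216.8750
r_2 = 27.8438 / 216.8750 = 0.128

0.128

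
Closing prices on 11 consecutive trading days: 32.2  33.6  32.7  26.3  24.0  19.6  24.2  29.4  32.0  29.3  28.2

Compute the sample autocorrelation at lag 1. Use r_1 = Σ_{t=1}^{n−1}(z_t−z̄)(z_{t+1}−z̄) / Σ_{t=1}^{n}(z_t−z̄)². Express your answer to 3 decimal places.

0.620

Mean z̄ = (32.2 + 33.6 + 32.7 + 26.3 + 24.0 + 19.6 + 24.2 + 29.4 + 32.0 + 29.3 + 28.2)/11 = 28.3182
Numerator Σ_{t=1}^{10}(z_t−z̄)(z_{t+1}−z̄) = 120.0951
Denominator Σ(z_t−z̄)² = 193.5564
r_1 = 120.0951 / 193.5564 = 0.620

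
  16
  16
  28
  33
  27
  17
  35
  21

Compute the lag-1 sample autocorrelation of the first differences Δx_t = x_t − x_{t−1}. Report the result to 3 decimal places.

First differences Δx: 0, 12, 5, -6, -10, 18, -14
Mean of differences = 0.7143
Numerator Σ(Δx_t−Δx̄)(Δx_{t+1}−Δx̄) = -356.0816
Denominator Σ(Δx_t−Δx̄)² = 821.4286
r_1(Δx) = -356.0816 / 821.4286 = -0.433

-0.433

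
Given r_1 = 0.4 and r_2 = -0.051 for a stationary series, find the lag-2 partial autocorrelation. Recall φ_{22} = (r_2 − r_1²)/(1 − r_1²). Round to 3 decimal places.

-0.251

φ_{22} = (r_2 − r_1²) / (1 − r_1²)
r_1² = (0.4)² = 0.16
Numerator = -0.051 − 0.1600 = -0.2110; denominator = 1 − 0.1600 = 0.8400
φ_{22} = -0.2110 / 0.8400 = -0.251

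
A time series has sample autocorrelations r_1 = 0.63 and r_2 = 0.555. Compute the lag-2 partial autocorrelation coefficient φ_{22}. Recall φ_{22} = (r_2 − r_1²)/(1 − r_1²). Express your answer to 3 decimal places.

0.262

φ_{22} = (r_2 − r_1²) / (1 − r_1²)
r_1² = (0.63)² = 0.3969
Numerator = 0.555 − 0.3969 = 0.1581; denominator = 1 − 0.3969 = 0.6031
φ_{22} = 0.1581 / 0.6031 = 0.262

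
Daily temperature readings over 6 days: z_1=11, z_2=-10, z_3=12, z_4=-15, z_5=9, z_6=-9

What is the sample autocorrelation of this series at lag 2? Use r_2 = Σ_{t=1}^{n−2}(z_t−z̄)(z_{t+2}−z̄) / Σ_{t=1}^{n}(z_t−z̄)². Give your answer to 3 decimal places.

0.697

Mean z̄ = (11 − 10 + 12 − 15 + 9 − 9)/6 = -0.3333
Deviations from mean: 11.3333, -9.6667, 12.3333, -14.6667, 9.3333, -8.6667
Numerator Σ_{t=1}^{4}(z_t−z̄)(z_{t+2}−z̄) = 523.7778
Denominator Σ(z_t−z̄)² = 751.3333
r_2 = 523.7778 / 751.3333 = 0.697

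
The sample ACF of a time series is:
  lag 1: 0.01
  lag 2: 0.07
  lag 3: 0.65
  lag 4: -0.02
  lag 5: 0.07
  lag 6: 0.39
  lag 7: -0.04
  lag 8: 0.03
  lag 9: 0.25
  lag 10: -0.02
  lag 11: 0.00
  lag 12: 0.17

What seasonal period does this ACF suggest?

3

The largest autocorrelation is r_3 = 0.65, with weaker echoes at lags 6 (0.39), 9 (0.25) and 12 (0.17); the remaining lags stay at or below 0.07.
The dominant spike at lag 3 indicates a seasonal period of 3.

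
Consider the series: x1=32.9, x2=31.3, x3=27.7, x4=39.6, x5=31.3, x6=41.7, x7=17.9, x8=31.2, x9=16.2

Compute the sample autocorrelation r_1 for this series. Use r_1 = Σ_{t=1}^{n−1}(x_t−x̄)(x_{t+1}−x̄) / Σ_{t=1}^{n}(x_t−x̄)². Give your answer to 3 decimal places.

Mean x̄ = (32.9 + 31.3 + 27.7 + 39.6 + 31.3 + 41.7 + 17.9 + 31.2 + 16.2)/9 = 29.9778
Numerator Σ_{t=1}^{8}(x_t−x̄)(x_{t+1}−x̄) = -166.0227
Denominator Σ(x_t−x̄)² = 584.4156
r_1 = -166.0227 / 584.4156 = -0.284

-0.284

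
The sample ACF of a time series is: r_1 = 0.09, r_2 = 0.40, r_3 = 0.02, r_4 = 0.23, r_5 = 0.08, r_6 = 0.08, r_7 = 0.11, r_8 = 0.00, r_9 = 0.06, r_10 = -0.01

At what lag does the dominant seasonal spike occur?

2

The largest autocorrelation is r_2 = 0.40, with a weaker echo at lag 4 (0.23); the remaining lags stay at or below 0.11.
The dominant spike at lag 2 indicates a seasonal period of 2.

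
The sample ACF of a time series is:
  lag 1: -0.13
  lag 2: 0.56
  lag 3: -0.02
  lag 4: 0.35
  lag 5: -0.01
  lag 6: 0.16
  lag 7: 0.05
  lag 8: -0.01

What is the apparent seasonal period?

2

The largest autocorrelation is r_2 = 0.56, with weaker echoes at lags 4 (0.35) and 6 (0.16); the remaining lags stay at or below 0.05.
The dominant spike at lag 2 indicates a seasonal period of 2.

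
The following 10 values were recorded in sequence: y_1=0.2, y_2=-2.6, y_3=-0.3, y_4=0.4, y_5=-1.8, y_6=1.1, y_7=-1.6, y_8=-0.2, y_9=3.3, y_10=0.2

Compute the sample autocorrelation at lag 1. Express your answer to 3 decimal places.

Mean ȳ = (0.2 − 2.6 − 0.3 + 0.4 − 1.8 + 1.1 − 1.6 − 0.2 + 3.3 + 0.2)/10 = -0.1300
Numerator Σ_{t=1}^{9}(y_t−ȳ)(y_{t+1}−ȳ) = -4.2379
Denominator Σ(y_t−ȳ)² = 24.8610
r_1 = -4.2379 / 24.8610 = -0.170

-0.170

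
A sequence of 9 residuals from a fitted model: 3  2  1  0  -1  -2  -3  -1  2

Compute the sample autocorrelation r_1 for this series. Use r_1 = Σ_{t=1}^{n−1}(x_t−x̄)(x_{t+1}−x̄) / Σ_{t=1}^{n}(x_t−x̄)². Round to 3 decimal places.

0.530

Mean x̄ = (3 + 2 + 1 + 0 − 1 − 2 − 3 − 1 + 2)/9 = 0.1111
Numerator Σ_{t=1}^{8}(x_t−x̄)(x_{t+1}−x̄) = 17.4321
Denominator Σ(x_t−x̄)² = 32.8889
r_1 = 17.4321 / 32.8889 = 0.530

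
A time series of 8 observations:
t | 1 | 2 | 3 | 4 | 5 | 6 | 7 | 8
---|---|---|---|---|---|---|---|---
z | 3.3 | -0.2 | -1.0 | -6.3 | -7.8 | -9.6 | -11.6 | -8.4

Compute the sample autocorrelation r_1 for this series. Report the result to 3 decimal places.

Mean z̄ = (3.3 − 0.2 − 1.0 − 6.3 − 7.8 − 9.6 − 11.6 − 8.4)/8 = -5.2000
Σ(z_t−z̄)(z_{t+1}−z̄) = (42.5000) + (21.0000) + (-4.6200) + (2.8600) + (11.4400) + (28.1600) + (20.4800) = 121.8200
Denominator Σ(z_t−z̄)² = 193.4200
r_1 = 121.8200 / 193.4200 = 0.630

0.630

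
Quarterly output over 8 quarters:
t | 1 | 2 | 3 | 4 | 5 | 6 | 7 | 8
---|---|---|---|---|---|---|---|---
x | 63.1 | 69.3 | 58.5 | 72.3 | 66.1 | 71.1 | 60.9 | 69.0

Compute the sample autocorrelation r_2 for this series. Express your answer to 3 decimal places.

0.498

Mean x̄ = (63.1 + 69.3 + 58.5 + 72.3 + 66.1 + 71.1 + 60.9 + 69.0)/8 = 66.2875
Deviations from mean: -3.1875, 3.0125, -7.7875, 6.0125, -0.1875, 4.8125, -5.3875, 2.7125
Σ(x_t−x̄)(x_{t+2}−x̄) = (24.8227) + (18.1127) + (1.4602) + (28.9352) + (1.0102) + (13.0539) = 87.3947
Denominator Σ(x_t−x̄)² = 175.6088
r_2 = 87.3947 / 175.6088 = 0.498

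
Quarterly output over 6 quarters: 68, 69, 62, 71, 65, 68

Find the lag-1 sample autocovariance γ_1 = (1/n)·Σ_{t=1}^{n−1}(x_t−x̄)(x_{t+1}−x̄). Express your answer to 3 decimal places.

-6.310

Mean x̄ = (68 + 69 + 62 + 71 + 65 + 68)/6 = 67.1667
Deviations: 0.8333, 1.8333, -5.1667, 3.8333, -2.1667, 0.8333
Σ_{t=1}^{5}(x_t−x̄)(x_{t+1}−x̄) = -37.8611
γ_1 = -37.8611 / 6 = -6.310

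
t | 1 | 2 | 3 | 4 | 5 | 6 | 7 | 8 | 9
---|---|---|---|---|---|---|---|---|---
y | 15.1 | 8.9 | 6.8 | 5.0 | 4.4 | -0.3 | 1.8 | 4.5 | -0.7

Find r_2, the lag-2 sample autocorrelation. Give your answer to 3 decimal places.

Mean ȳ = (15.1 + 8.9 + 6.8 + 5.0 + 4.4 − 0.3 + 1.8 + 4.5 − 0.7)/9 = 5.0556
Σ(y_t−ȳ)(y_{t+2}−ȳ) = (17.5220) + (-0.2136) + (-1.1436) + (0.2975) + (2.1342) + (2.9753) + (18.7375) = 40.3094
Denominator Σ(y_t−ȳ)² = 191.8622
r_2 = 40.3094 / 191.8622 = 0.210

0.210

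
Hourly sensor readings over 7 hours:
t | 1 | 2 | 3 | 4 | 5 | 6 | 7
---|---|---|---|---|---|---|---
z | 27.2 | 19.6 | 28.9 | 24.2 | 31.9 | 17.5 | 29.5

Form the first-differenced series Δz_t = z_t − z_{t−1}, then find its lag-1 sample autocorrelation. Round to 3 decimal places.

-0.753

First differences Δz: -7.6, 9.3, -4.7, 7.7, -14.4, 12.0
Mean of differences = 0.3833
Numerator Σ(Δz_t−Δz̄)(Δz_{t+1}−Δz̄) = -433.6019
Denominator Σ(Δz_t−Δz̄)² = 576.1083
r_1(Δz) = -433.6019 / 576.1083 = -0.753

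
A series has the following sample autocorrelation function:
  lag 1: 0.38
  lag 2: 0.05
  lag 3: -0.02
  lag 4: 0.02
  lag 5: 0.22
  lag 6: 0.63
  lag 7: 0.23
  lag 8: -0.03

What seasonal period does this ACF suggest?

The largest autocorrelation is r_6 = 0.63; the remaining lags stay at or below 0.38. The elevated value at lag 1 (0.38), dropping to 0.05 at lag 2, reflects decaying short-term dependence rather than seasonality.
The dominant spike at lag 6 indicates a seasonal period of 6.

6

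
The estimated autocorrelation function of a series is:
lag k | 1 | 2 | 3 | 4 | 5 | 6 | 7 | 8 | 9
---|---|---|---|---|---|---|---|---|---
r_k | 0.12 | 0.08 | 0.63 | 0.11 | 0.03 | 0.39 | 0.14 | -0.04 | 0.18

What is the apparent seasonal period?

The largest autocorrelation is r_3 = 0.63, with weaker echoes at lags 6 (0.39) and 9 (0.18); the remaining lags stay at or below 0.14.
The dominant spike at lag 3 indicates a seasonal period of 3.

3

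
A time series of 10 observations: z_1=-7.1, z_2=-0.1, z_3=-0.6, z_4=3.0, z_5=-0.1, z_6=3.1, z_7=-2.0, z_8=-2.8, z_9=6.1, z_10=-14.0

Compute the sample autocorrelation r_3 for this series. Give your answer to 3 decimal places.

Mean z̄ = (-7.1 − 0.1 − 0.6 + 3.0 − 0.1 + 3.1 − 2.0 − 2.8 + 6.1 − 14.0)/10 = -1.4500
Numerator Σ_{t=1}^{7}(z_t−z̄)(z_{t+3}−z̄) = 17.5325
Denominator Σ(z_t−z̄)² = 293.4250
r_3 = 17.5325 / 293.4250 = 0.060

0.060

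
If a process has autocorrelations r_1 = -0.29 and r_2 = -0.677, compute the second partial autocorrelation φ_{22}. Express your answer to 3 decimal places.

φ_{22} = (r_2 − r_1²) / (1 − r_1²)
r_1² = (-0.29)² = 0.0841
Numerator = -0.677 − 0.0841 = -0.7611; denominator = 1 − 0.0841 = 0.9159
φ_{22} = -0.7611 / 0.9159 = -0.831

-0.831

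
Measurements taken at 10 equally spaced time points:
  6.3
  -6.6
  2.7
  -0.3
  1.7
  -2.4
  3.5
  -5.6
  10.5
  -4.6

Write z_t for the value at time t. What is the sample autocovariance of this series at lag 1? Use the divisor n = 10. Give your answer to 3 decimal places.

-20.199

Mean z̄ = (6.3 − 6.6 + 2.7 − 0.3 + 1.7 − 2.4 + 3.5 − 5.6 + 10.5 − 4.6)/10 = 0.5200
Σ_{t=1}^{9}(z_t−z̄)(z_{t+1}−z̄) = -201.9904
γ_1 = -201.9904 / 10 = -20.199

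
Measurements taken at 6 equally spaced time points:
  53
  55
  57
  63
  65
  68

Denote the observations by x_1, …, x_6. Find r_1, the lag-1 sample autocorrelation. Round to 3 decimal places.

0.531

Mean x̄ = (53 + 55 + 57 + 63 + 65 + 68)/6 = 60.1667
Deviations from mean: -7.1667, -5.1667, -3.1667, 2.8333, 4.8333, 7.8333
Σ(x_t−x̄)(x_{t+1}−x̄) = (37.0278) + (16.3611) + (-8.9722) + (13.6944) + (37.8611) = 95.9722
Denominator Σ(x_t−x̄)² = 180.8333
r_1 = 95.9722 / 180.8333 = 0.531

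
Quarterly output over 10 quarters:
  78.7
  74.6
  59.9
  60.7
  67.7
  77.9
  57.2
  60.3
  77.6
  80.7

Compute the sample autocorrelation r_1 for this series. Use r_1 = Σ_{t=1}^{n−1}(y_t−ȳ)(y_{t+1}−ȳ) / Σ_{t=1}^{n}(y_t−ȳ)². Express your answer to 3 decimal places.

Mean ȳ = (78.7 + 74.6 + 59.9 + 60.7 + 67.7 + 77.9 + 57.2 + 60.3 + 77.6 + 80.7)/10 = 69.5300
Numerator Σ_{t=1}^{9}(y_t−ȳ)(y_{t+1}−ȳ) = 109.8021
Denominator Σ(y_t−ȳ)² = 781.0210
r_1 = 109.8021 / 781.0210 = 0.141

0.141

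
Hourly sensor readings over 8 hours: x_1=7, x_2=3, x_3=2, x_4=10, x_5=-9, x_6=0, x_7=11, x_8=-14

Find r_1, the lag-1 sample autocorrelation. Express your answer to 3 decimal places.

Mean x̄ = (7 + 3 + 2 + 10 − 9 + 0 + 11 − 14)/8 = 1.2500
Σ(x_t−x̄)(x_{t+1}−x̄) = (10.0625) + (1.3125) + (6.5625) + (-89.6875) + (12.8125) + (-12.1875) + (-148.6875) = -219.8125
Denominator Σ(x_t−x̄)² = 547.5000
r_1 = -219.8125 / 547.5000 = -0.401

-0.401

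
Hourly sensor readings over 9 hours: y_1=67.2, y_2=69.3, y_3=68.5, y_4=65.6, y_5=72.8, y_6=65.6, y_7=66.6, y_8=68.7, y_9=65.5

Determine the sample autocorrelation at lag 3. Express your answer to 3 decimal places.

Mean ȳ = (67.2 + 69.3 + 68.5 + 65.6 + 72.8 + 65.6 + 66.6 + 68.7 + 65.5)/9 = 67.7556
Σ(y_t−ȳ)(y_{t+3}−ȳ) = (1.1975) + (7.7909) + (-1.6047) + (2.4909) + (4.7642) + (4.8620) = 19.5007
Denominator Σ(y_t−ȳ)² = 45.3022
r_3 = 19.5007 / 45.3022 = 0.430

0.430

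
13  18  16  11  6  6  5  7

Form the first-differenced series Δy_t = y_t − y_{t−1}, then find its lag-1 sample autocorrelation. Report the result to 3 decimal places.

First differences Δy: 5, -2, -5, -5, 0, -1, 2
Mean of differences = -0.8571
Numerator Σ(Δy_t−Δȳ)(Δy_{t+1}−Δȳ) = 11.1224
Denominator Σ(Δy_t−Δȳ)² = 78.8571
r_1(Δy) = 11.1224 / 78.8571 = 0.141

0.141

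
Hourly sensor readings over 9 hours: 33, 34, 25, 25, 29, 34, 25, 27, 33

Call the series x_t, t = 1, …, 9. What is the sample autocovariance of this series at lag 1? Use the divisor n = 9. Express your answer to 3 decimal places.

-0.269

Mean x̄ = (33 + 34 + 25 + 25 + 29 + 34 + 25 + 27 + 33)/9 = 29.4444
Σ_{t=1}^{8}(x_t−x̄)(x_{t+1}−x̄) = -2.4198
γ_1 = -2.4198 / 9 = -0.269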